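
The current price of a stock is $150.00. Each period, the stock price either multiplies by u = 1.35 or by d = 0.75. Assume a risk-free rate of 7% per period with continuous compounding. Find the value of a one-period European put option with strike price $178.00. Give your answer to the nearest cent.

Risk-neutral probability p = (e^0.07 − 0.75)/(1.35 − 0.75) = 0.3225/0.6000 = 0.5375
Terminal stock prices: S_u = 202.5, S_d = 112.5
Terminal payoffs (K − S): max(-24.5, 0) = 0, max(65.5, 0) = 65.5
Node 0 (S = 150): V_0 = e^(−0.07)·[0.5375·0.0000 + 0.4625·65.5000] = 28.2449

$28.24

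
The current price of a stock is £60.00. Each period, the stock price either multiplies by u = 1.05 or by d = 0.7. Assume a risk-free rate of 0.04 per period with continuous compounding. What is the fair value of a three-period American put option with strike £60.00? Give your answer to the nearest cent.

£1.13

Risk-neutral probability p = (e^0.04 − 0.7)/(1.05 − 0.7) = 0.3408/0.3500 = 0.9737
Terminal stock prices: S_uuu = 69.46, S_uud = 46.3, S_udd = 30.87, S_ddd = 20.58
Terminal payoffs (K − S): max(-9.458, 0) = 0, max(13.7, 0) = 13.7, max(29.13, 0) = 29.13, max(39.42, 0) = 39.42
Node uu (S = 66.15): continuation = e^(−0.04)·[0.9737·0.0000 + 0.0263·13.6950] = 0.3455; exercise value = 0.0000 ≤ continuation, so V_uu = 0.3455
Node ud (S = 44.1): continuation = e^(−0.04)·[0.9737·13.6950 + 0.0263·29.1300] = 13.5474; exercise value = 15.9000 > continuation, so V_ud = 15.9000 (exercise)
Node dd (S = 29.4): continuation = e^(−0.04)·[0.9737·29.1300 + 0.0263·39.4200] = 28.2474; exercise value = 30.6000 > continuation, so V_dd = 30.6000 (exercise)
Node u (S = 63): continuation = e^(−0.04)·[0.9737·0.3455 + 0.0263·15.9000] = 0.7243; exercise value = 0.0000 ≤ continuation, so V_u = 0.7243
Node d (S = 42): continuation = e^(−0.04)·[0.9737·15.9000 + 0.0263·30.6000] = 15.6474; exercise value = 18.0000 > continuation, so V_d = 18.0000 (exercise)
Node 0 (S = 60): continuation = e^(−0.04)·[0.9737·0.7243 + 0.0263·18.0000] = 1.1317; exercise value = 0.0000 ≤ continuation, so V_0 = 1.1317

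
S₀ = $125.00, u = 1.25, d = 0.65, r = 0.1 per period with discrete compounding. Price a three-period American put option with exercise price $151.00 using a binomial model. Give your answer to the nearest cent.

Risk-neutral probability p = (1 + 0.1 − 0.65)/(1.25 − 0.65) = 0.4500/0.6000 = 0.7500
Terminal stock prices: S_uuu = 244.1, S_uud = 127, S_udd = 66.02, S_ddd = 34.33
Terminal payoffs (K − S): max(-93.14, 0) = 0, max(24.05, 0) = 24.05, max(84.98, 0) = 84.98, max(116.7, 0) = 116.7
Node uu (S = 195.3): continuation = 1/1.1·[0.7500·0.0000 + 0.2500·24.0469] = 5.4652; exercise value = 0.0000 ≤ continuation, so V_uu = 5.4652
Node ud (S = 101.6): continuation = 1/1.1·[0.7500·24.0469 + 0.2500·84.9844] = 35.7102; exercise value = 49.4375 > continuation, so V_ud = 49.4375 (exercise)
Node dd (S = 52.81): continuation = 1/1.1·[0.7500·84.9844 + 0.2500·116.6719] = 84.4602; exercise value = 98.1875 > continuation, so V_dd = 98.1875 (exercise)
Node u (S = 156.2): continuation = 1/1.1·[0.7500·5.4652 + 0.2500·49.4375] = 14.9621; exercise value = 0.0000 ≤ continuation, so V_u = 14.9621
Node d (S = 81.25): continuation = 1/1.1·[0.7500·49.4375 + 0.2500·98.1875] = 56.0227; exercise value = 69.7500 > continuation, so V_d = 69.7500 (exercise)
Node 0 (S = 125): continuation = 1/1.1·[0.7500·14.9621 + 0.2500·69.7500] = 26.0537; exercise value = 26.0000 ≤ continuation, so V_0 = 26.0537

$26.05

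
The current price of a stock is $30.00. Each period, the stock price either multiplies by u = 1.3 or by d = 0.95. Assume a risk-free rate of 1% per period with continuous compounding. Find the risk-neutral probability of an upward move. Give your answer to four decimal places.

Risk-neutral probability p = (e^0.01 − 0.95)/(1.3 − 0.95) = 0.0601/0.3500 = 0.1716

p = 0.1716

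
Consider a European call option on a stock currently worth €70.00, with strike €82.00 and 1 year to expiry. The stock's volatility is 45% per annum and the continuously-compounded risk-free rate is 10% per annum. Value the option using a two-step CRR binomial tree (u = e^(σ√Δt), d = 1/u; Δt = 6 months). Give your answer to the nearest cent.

€11.39

CRR parameters: u = e^(σ√Δt) = e^(0.45·√0.5) = 1.3746, d = 1/u = 0.7275
Per-period rate: rΔt = 0.1·0.5 = 0.05, so R = e^0.05 = 1.0513
Risk-neutral probability p = (e^0.05 − 0.7275)/(1.3746 − 0.7275) = 0.3238/0.6472 = 0.5003
Terminal stock prices: S_uu = 132.3, S_ud = 70, S_dd = 37.04
Terminal payoffs (S − K): max(50.28, 0) = 50.28, max(-12, 0) = 0, max(-44.96, 0) = 0
Node u (S = 96.23): V_u = e^(−0.05)·[0.5003·50.2761 + 0.4997·0.0000] = 23.9281
Node d (S = 50.92): V_d = e^(−0.05)·[0.5003·0.0000 + 0.4997·0.0000] = 0.0000
Node 0 (S = 70): V_0 = e^(−0.05)·[0.5003·23.9281 + 0.4997·0.0000] = 11.3882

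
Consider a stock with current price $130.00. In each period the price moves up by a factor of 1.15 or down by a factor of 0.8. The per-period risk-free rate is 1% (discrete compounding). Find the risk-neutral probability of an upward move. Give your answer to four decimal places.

p = 0.6000

Risk-neutral probability p = (1 + 0.01 − 0.8)/(1.15 − 0.8) = 0.2100/0.3500 = 0.6000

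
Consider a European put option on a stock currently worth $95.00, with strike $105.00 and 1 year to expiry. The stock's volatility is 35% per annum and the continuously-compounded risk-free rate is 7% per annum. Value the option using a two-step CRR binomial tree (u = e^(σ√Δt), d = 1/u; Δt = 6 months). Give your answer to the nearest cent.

CRR parameters: u = e^(σ√Δt) = e^(0.35·√0.5) = 1.2808, d = 1/u = 0.7808
Per-period rate: rΔt = 0.07·0.5 = 0.035, so R = e^0.035 = 1.0356
Risk-neutral probability p = (e^0.035 − 0.7808)/(1.2808 − 0.7808) = 0.2549/0.5000 = 0.5097
Terminal stock prices: S_uu = 155.8, S_ud = 95, S_dd = 57.91
Terminal payoffs (K − S): max(-50.84, 0) = 0, max(10, 0) = 10, max(47.09, 0) = 47.09
Node u (S = 121.7): V_u = e^(−0.035)·[0.5097·0.0000 + 0.4903·10.0000] = 4.7346
Node d (S = 74.17): V_d = e^(−0.035)·[0.5097·10.0000 + 0.4903·47.0893] = 27.2164
Node 0 (S = 95): V_0 = e^(−0.035)·[0.5097·4.7346 + 0.4903·27.2164] = 15.2160

$15.22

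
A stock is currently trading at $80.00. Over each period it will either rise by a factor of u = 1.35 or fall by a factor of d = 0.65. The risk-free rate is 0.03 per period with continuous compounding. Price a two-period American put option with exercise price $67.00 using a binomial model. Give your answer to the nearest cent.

Risk-neutral probability p = (e^0.03 − 0.65)/(1.35 − 0.65) = 0.3805/0.7000 = 0.5435
Terminal stock prices: S_uu = 145.8, S_ud = 70.2, S_dd = 33.8
Terminal payoffs (K − S): max(-78.8, 0) = 0, max(-3.2, 0) = 0, max(33.2, 0) = 33.2
Node u (S = 108): continuation = e^(−0.03)·[0.5435·0.0000 + 0.4565·0.0000] = 0.0000; exercise value = 0.0000 ≤ continuation, so V_u = 0.0000
Node d (S = 52): continuation = e^(−0.03)·[0.5435·0.0000 + 0.4565·33.2000] = 14.7077; exercise value = 15.0000 > continuation, so V_d = 15.0000 (exercise)
Node 0 (S = 80): continuation = e^(−0.03)·[0.5435·0.0000 + 0.4565·15.0000] = 6.6450; exercise value = 0.0000 ≤ continuation, so V_0 = 6.6450

$6.65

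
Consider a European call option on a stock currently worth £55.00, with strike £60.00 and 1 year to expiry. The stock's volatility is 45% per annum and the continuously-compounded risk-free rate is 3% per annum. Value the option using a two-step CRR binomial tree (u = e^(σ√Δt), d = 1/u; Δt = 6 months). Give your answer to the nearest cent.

£8.42

CRR parameters: u = e^(σ√Δt) = e^(0.45·√0.5) = 1.3746, d = 1/u = 0.7275
Per-period rate: rΔt = 0.03·0.5 = 0.015, so R = e^0.015 = 1.0151
Risk-neutral probability p = (e^0.015 − 0.7275)/(1.3746 − 0.7275) = 0.2877/0.6472 = 0.4445
Terminal stock prices: S_uu = 103.9, S_ud = 55, S_dd = 29.11
Terminal payoffs (S − K): max(43.93, 0) = 43.93, max(-5, 0) = 0, max(-30.89, 0) = 0
Node u (S = 75.61): V_u = e^(−0.015)·[0.4445·43.9312 + 0.5555·0.0000] = 19.2353
Node d (S = 40.01): V_d = e^(−0.015)·[0.4445·0.0000 + 0.5555·0.0000] = 0.0000
Node 0 (S = 55): V_0 = e^(−0.015)·[0.4445·19.2353 + 0.5555·0.0000] = 8.4222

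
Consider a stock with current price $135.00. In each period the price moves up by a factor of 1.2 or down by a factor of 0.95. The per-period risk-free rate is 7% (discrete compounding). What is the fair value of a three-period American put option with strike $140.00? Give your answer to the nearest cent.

Risk-neutral probability p = (1 + 0.07 − 0.95)/(1.2 − 0.95) = 0.1200/0.2500 = 0.4800
Terminal stock prices: S_uuu = 233.3, S_uud = 184.7, S_udd = 146.2, S_ddd = 115.7
Terminal payoffs (K − S): max(-93.28, 0) = 0, max(-44.68, 0) = 0, max(-6.205, 0) = 0, max(24.25, 0) = 24.25
Node uu (S = 194.4): continuation = 1/1.07·[0.4800·0.0000 + 0.5200·0.0000] = 0.0000; exercise value = 0.0000 ≤ continuation, so V_uu = 0.0000
Node ud (S = 153.9): continuation = 1/1.07·[0.4800·0.0000 + 0.5200·0.0000] = 0.0000; exercise value = 0.0000 ≤ continuation, so V_ud = 0.0000
Node dd (S = 121.8): continuation = 1/1.07·[0.4800·0.0000 + 0.5200·24.2544] = 11.7872; exercise value = 18.1625 > continuation, so V_dd = 18.1625 (exercise)
Node u (S = 162): continuation = 1/1.07·[0.4800·0.0000 + 0.5200·0.0000] = 0.0000; exercise value = 0.0000 ≤ continuation, so V_u = 0.0000
Node d (S = 128.2): continuation = 1/1.07·[0.4800·0.0000 + 0.5200·18.1625] = 8.8266; exercise value = 11.7500 > continuation, so V_d = 11.7500 (exercise)
Node 0 (S = 135): continuation = 1/1.07·[0.4800·0.0000 + 0.5200·11.7500] = 5.7103; exercise value = 5.0000 ≤ continuation, so V_0 = 5.7103

$5.71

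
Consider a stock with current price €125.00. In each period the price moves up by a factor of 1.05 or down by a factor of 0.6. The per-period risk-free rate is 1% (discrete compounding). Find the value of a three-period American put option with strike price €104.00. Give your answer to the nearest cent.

Risk-neutral probability p = (1 + 0.01 − 0.6)/(1.05 − 0.6) = 0.4100/0.4500 = 0.9111
Terminal stock prices: S_uuu = 144.7, S_uud = 82.69, S_udd = 47.25, S_ddd = 27
Terminal payoffs (K − S): max(-40.7, 0) = 0, max(21.31, 0) = 21.31, max(56.75, 0) = 56.75, max(77, 0) = 77
Node uu (S = 137.8): continuation = 1/1.01·[0.9111·0.0000 + 0.0889·21.3125] = 1.8757; exercise value = 0.0000 ≤ continuation, so V_uu = 1.8757
Node ud (S = 78.75): continuation = 1/1.01·[0.9111·21.3125 + 0.0889·56.7500] = 24.2203; exercise value = 25.2500 > continuation, so V_ud = 25.2500 (exercise)
Node dd (S = 45): continuation = 1/1.01·[0.9111·56.7500 + 0.0889·77.0000] = 57.9703; exercise value = 59.0000 > continuation, so V_dd = 59.0000 (exercise)
Node u (S = 131.2): continuation = 1/1.01·[0.9111·1.8757 + 0.0889·25.2500] = 3.9143; exercise value = 0.0000 ≤ continuation, so V_u = 3.9143
Node d (S = 75): continuation = 1/1.01·[0.9111·25.2500 + 0.0889·59.0000] = 27.9703; exercise value = 29.0000 > continuation, so V_d = 29.0000 (exercise)
Node 0 (S = 125): continuation = 1/1.01·[0.9111·3.9143 + 0.0889·29.0000] = 6.0833; exercise value = 0.0000 ≤ continuation, so V_0 = 6.0833

€6.08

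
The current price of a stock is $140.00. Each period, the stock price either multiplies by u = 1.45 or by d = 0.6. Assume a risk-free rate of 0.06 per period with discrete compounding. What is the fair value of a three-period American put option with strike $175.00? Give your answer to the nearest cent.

Risk-neutral probability p = (1 + 0.06 − 0.6)/(1.45 − 0.6) = 0.4600/0.8500 = 0.5412
Terminal stock prices: S_uuu = 426.8, S_uud = 176.6, S_udd = 73.08, S_ddd = 30.24
Terminal payoffs (K − S): max(-251.8, 0) = 0, max(-1.61, 0) = 0, max(101.9, 0) = 101.9, max(144.8, 0) = 144.8
Node uu (S = 294.4): continuation = 1/1.06·[0.5412·0.0000 + 0.4588·0.0000] = 0.0000; exercise value = 0.0000 ≤ continuation, so V_uu = 0.0000
Node ud (S = 121.8): continuation = 1/1.06·[0.5412·0.0000 + 0.4588·101.9200] = 44.1163; exercise value = 53.2000 > continuation, so V_ud = 53.2000 (exercise)
Node dd (S = 50.4): continuation = 1/1.06·[0.5412·101.9200 + 0.4588·144.7600] = 114.6943; exercise value = 124.6000 > continuation, so V_dd = 124.6000 (exercise)
Node u (S = 203): continuation = 1/1.06·[0.5412·0.0000 + 0.4588·53.2000] = 23.0277; exercise value = 0.0000 ≤ continuation, so V_u = 23.0277
Node d (S = 84): continuation = 1/1.06·[0.5412·53.2000 + 0.4588·124.6000] = 81.0943; exercise value = 91.0000 > continuation, so V_d = 91.0000 (exercise)
Node 0 (S = 140): continuation = 1/1.06·[0.5412·23.0277 + 0.4588·91.0000] = 51.1462; exercise value = 35.0000 ≤ continuation, so V_0 = 51.1462

$51.15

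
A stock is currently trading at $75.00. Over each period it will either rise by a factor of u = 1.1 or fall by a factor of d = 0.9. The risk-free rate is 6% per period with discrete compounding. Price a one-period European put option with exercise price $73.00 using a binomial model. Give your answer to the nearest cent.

$1.04

Risk-neutral probability p = (1 + 0.06 − 0.9)/(1.1 − 0.9) = 0.1600/0.2000 = 0.8000
Terminal stock prices: S_u = 82.5, S_d = 67.5
Terminal payoffs (K − S): max(-9.5, 0) = 0, max(5.5, 0) = 5.5
Node 0 (S = 75): V_0 = 1/1.06·[0.8000·0.0000 + 0.2000·5.5000] = 1.0377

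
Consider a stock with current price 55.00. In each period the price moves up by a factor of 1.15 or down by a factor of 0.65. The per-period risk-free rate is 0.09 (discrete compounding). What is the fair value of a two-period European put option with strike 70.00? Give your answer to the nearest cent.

Risk-neutral probability p = (1 + 0.09 − 0.65)/(1.15 − 0.65) = 0.4400/0.5000 = 0.8800
Terminal stock prices: S_uu = 72.74, S_ud = 41.11, S_dd = 23.24
Terminal payoffs (K − S): max(-2.737, 0) = 0, max(28.89, 0) = 28.89, max(46.76, 0) = 46.76
Node u (S = 63.25): V_u = 1/1.09·[0.8800·0.0000 + 0.1200·28.8875] = 3.1803
Node d (S = 35.75): V_d = 1/1.09·[0.8800·28.8875 + 0.1200·46.7625] = 28.4702
Node 0 (S = 55): V_0 = 1/1.09·[0.8800·3.1803 + 0.1200·28.4702] = 5.7019

5.70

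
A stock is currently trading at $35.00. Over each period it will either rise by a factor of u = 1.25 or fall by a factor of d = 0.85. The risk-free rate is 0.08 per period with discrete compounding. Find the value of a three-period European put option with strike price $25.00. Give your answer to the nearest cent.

Risk-neutral probability p = (1 + 0.08 − 0.85)/(1.25 − 0.85) = 0.2300/0.4000 = 0.5750
Terminal stock prices: S_uuu = 68.36, S_uud = 46.48, S_udd = 31.61, S_ddd = 21.49
Terminal payoffs (K − S): max(-43.36, 0) = 0, max(-21.48, 0) = 0, max(-6.609, 0) = 0, max(3.506, 0) = 3.506
Node uu (S = 54.69): V_uu = 1/1.08·[0.5750·0.0000 + 0.4250·0.0000] = 0.0000
Node ud (S = 37.19): V_ud = 1/1.08·[0.5750·0.0000 + 0.4250·0.0000] = 0.0000
Node dd (S = 25.29): V_dd = 1/1.08·[0.5750·0.0000 + 0.4250·3.5056] = 1.3795
Node u (S = 43.75): V_u = 1/1.08·[0.5750·0.0000 + 0.4250·0.0000] = 0.0000
Node d (S = 29.75): V_d = 1/1.08·[0.5750·0.0000 + 0.4250·1.3795] = 0.5429
Node 0 (S = 35): V_0 = 1/1.08·[0.5750·0.0000 + 0.4250·0.5429] = 0.2136

$0.21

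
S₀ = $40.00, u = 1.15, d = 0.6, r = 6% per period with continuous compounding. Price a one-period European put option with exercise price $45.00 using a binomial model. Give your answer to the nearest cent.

Risk-neutral probability p = (e^0.06 − 0.6)/(1.15 − 0.6) = 0.4618/0.5500 = 0.8397
Terminal stock prices: S_u = 46, S_d = 24
Terminal payoffs (K − S): max(-1, 0) = 0, max(21, 0) = 21
Node 0 (S = 40): V_0 = e^(−0.06)·[0.8397·0.0000 + 0.1603·21.0000] = 3.1702

$3.17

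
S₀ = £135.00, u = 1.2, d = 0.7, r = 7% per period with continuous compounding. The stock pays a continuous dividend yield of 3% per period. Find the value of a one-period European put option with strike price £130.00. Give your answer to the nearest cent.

£10.54

Per-period risk-free factor R = e^0.07 = 1.0725; dividend-adjusted growth = e^(0.07−0.03) = 1.0408.
Risk-neutral probability p = (1.0408 − 0.7)/(1.2 − 0.7) = 0.3408/0.5000 = 0.6816
Terminal stock prices: S_u = 162, S_d = 94.5
Terminal payoffs (K − S): max(-32, 0) = 0, max(35.5, 0) = 35.5
Node 0 (S = 135): V_0 = e^(−0.07)·[0.6816·0.0000 + 0.3184·35.5000] = 10.5383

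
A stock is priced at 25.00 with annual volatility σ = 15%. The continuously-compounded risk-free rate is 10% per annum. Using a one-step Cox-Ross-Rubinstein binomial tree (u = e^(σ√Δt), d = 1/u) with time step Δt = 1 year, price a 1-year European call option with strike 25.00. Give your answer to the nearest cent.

CRR parameters: u = e^(σ√Δt) = e^(0.15·√1) = 1.1618, d = 1/u = 0.8607
Per-period rate: rΔt = 0.1·1 = 0.1, so R = e^0.1 = 1.1052
Risk-neutral probability p = (e^0.1 − 0.8607)/(1.1618 − 0.8607) = 0.2445/0.3011 = 0.8118
Terminal stock prices: S_u = 29.05, S_d = 21.52
Terminal payoffs (S − K): max(4.046, 0) = 4.046, max(-3.482, 0) = 0
Node 0 (S = 25): V_0 = e^(−0.1)·[0.8118·4.0459 + 0.1882·0.0000] = 2.9720

2.97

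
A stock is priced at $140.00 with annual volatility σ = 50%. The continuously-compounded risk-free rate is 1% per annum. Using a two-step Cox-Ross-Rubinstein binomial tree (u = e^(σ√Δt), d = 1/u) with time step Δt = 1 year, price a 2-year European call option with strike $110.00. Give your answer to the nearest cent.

CRR parameters: u = e^(σ√Δt) = e^(0.5·√1) = 1.6487, d = 1/u = 0.6065
Per-period rate: rΔt = 0.01·1 = 0.01, so R = e^0.01 = 1.0101
Risk-neutral probability p = (e^0.01 − 0.6065)/(1.6487 − 0.6065) = 0.4035/1.0422 = 0.3872
Terminal stock prices: S_uu = 380.6, S_ud = 140, S_dd = 51.5
Terminal payoffs (S − K): max(270.6, 0) = 270.6, max(30, 0) = 30, max(-58.5, 0) = 0
Node u (S = 230.8): V_u = e^(−0.01)·[0.3872·270.5595 + 0.6128·30.0000] = 121.9155
Node d (S = 84.91): V_d = e^(−0.01)·[0.3872·30.0000 + 0.6128·0.0000] = 11.4999
Node 0 (S = 140): V_0 = e^(−0.01)·[0.3872·121.9155 + 0.6128·11.4999] = 53.7113

$53.71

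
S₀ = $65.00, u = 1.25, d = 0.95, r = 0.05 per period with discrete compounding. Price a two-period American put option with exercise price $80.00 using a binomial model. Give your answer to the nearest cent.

Risk-neutral probability p = (1 + 0.05 − 0.95)/(1.25 − 0.95) = 0.1000/0.3000 = 0.3333
Terminal stock prices: S_uu = 101.6, S_ud = 77.19, S_dd = 58.66
Terminal payoffs (K − S): max(-21.56, 0) = 0, max(2.812, 0) = 2.812, max(21.34, 0) = 21.34
Node u (S = 81.25): continuation = 1/1.05·[0.3333·0.0000 + 0.6667·2.8125] = 1.7857; exercise value = 0.0000 ≤ continuation, so V_u = 1.7857
Node d (S = 61.75): continuation = 1/1.05·[0.3333·2.8125 + 0.6667·21.3375] = 14.4405; exercise value = 18.2500 > continuation, so V_d = 18.2500 (exercise)
Node 0 (S = 65): continuation = 1/1.05·[0.3333·1.7857 + 0.6667·18.2500] = 12.1542; exercise value = 15.0000 > continuation, so V_0 = 15.0000 (exercise)

$15.00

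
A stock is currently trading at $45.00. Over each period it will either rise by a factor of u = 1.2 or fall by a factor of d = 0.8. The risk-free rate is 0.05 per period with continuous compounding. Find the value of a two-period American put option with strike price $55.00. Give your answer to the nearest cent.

$10.00

Risk-neutral probability p = (e^0.05 − 0.8)/(1.2 − 0.8) = 0.2513/0.4000 = 0.6282
Terminal stock prices: S_uu = 64.8, S_ud = 43.2, S_dd = 28.8
Terminal payoffs (K − S): max(-9.8, 0) = 0, max(11.8, 0) = 11.8, max(26.2, 0) = 26.2
Node u (S = 54): continuation = e^(−0.05)·[0.6282·0.0000 + 0.3718·11.8000] = 4.1735; exercise value = 1.0000 ≤ continuation, so V_u = 4.1735
Node d (S = 36): continuation = e^(−0.05)·[0.6282·11.8000 + 0.3718·26.2000] = 16.3176; exercise value = 19.0000 > continuation, so V_d = 19.0000 (exercise)
Node 0 (S = 45): continuation = e^(−0.05)·[0.6282·4.1735 + 0.3718·19.0000] = 9.2139; exercise value = 10.0000 > continuation, so V_0 = 10.0000 (exercise)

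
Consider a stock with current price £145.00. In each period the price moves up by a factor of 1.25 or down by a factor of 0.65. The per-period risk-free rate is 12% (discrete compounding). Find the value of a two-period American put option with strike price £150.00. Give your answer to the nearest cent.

£15.14

Risk-neutral probability p = (1 + 0.12 − 0.65)/(1.25 − 0.65) = 0.4700/0.6000 = 0.7833
Terminal stock prices: S_uu = 226.6, S_ud = 117.8, S_dd = 61.26
Terminal payoffs (K − S): max(-76.56, 0) = 0, max(32.19, 0) = 32.19, max(88.74, 0) = 88.74
Node u (S = 181.2): continuation = 1/1.12·[0.7833·0.0000 + 0.2167·32.1875] = 6.2267; exercise value = 0.0000 ≤ continuation, so V_u = 6.2267
Node d (S = 94.25): continuation = 1/1.12·[0.7833·32.1875 + 0.2167·88.7375] = 39.6786; exercise value = 55.7500 > continuation, so V_d = 55.7500 (exercise)
Node 0 (S = 145): continuation = 1/1.12·[0.7833·6.2267 + 0.2167·55.7500] = 15.1400; exercise value = 5.0000 ≤ continuation, so V_0 = 15.1400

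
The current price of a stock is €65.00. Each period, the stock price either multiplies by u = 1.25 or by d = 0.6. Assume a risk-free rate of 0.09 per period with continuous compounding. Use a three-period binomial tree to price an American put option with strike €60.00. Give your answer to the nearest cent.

Risk-neutral probability p = (e^0.09 − 0.6)/(1.25 − 0.6) = 0.4942/0.6500 = 0.7603
Terminal stock prices: S_uuu = 127, S_uud = 60.94, S_udd = 29.25, S_ddd = 14.04
Terminal payoffs (K − S): max(-66.95, 0) = 0, max(-0.9375, 0) = 0, max(30.75, 0) = 30.75, max(45.96, 0) = 45.96
Node uu (S = 101.6): continuation = e^(−0.09)·[0.7603·0.0000 + 0.2397·0.0000] = 0.0000; exercise value = 0.0000 ≤ continuation, so V_uu = 0.0000
Node ud (S = 48.75): continuation = e^(−0.09)·[0.7603·0.0000 + 0.2397·30.7500] = 6.7373; exercise value = 11.2500 > continuation, so V_ud = 11.2500 (exercise)
Node dd (S = 23.4): continuation = e^(−0.09)·[0.7603·30.7500 + 0.2397·45.9600] = 31.4359; exercise value = 36.6000 > continuation, so V_dd = 36.6000 (exercise)
Node u (S = 81.25): continuation = e^(−0.09)·[0.7603·0.0000 + 0.2397·11.2500] = 2.4649; exercise value = 0.0000 ≤ continuation, so V_u = 2.4649
Node d (S = 39): continuation = e^(−0.09)·[0.7603·11.2500 + 0.2397·36.6000] = 15.8359; exercise value = 21.0000 > continuation, so V_d = 21.0000 (exercise)
Node 0 (S = 65): continuation = e^(−0.09)·[0.7603·2.4649 + 0.2397·21.0000] = 6.3137; exercise value = 0.0000 ≤ continuation, so V_0 = 6.3137

€6.31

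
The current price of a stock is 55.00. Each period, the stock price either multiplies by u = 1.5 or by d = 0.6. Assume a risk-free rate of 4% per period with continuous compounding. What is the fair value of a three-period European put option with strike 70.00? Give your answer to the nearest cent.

Risk-neutral probability p = (e^0.04 − 0.6)/(1.5 − 0.6) = 0.4408/0.9000 = 0.4898
Terminal stock prices: S_uuu = 185.6, S_uud = 74.25, S_udd = 29.7, S_ddd = 11.88
Terminal payoffs (K − S): max(-115.6, 0) = 0, max(-4.25, 0) = 0, max(40.3, 0) = 40.3, max(58.12, 0) = 58.12
Node uu (S = 123.8): V_uu = e^(−0.04)·[0.4898·0.0000 + 0.5102·0.0000] = 0.0000
Node ud (S = 49.5): V_ud = e^(−0.04)·[0.4898·0.0000 + 0.5102·40.3000] = 19.7552
Node dd (S = 19.8): V_dd = e^(−0.04)·[0.4898·40.3000 + 0.5102·58.1200] = 47.4553
Node u (S = 82.5): V_u = e^(−0.04)·[0.4898·0.0000 + 0.5102·19.7552] = 9.6841
Node d (S = 33): V_d = e^(−0.04)·[0.4898·19.7552 + 0.5102·47.4553] = 32.5593
Node 0 (S = 55): V_0 = e^(−0.04)·[0.4898·9.6841 + 0.5102·32.5593] = 20.5179

20.52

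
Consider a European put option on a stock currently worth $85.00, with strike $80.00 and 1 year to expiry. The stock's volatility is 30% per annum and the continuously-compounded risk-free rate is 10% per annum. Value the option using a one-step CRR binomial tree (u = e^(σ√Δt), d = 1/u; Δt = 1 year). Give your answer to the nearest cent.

$6.19

CRR parameters: u = e^(σ√Δt) = e^(0.3·√1) = 1.3499, d = 1/u = 0.7408
Per-period rate: rΔt = 0.1·1 = 0.1, so R = e^0.1 = 1.1052
Risk-neutral probability p = (e^0.1 − 0.7408)/(1.3499 − 0.7408) = 0.3644/0.6090 = 0.5982
Terminal stock prices: S_u = 114.7, S_d = 62.97
Terminal payoffs (K − S): max(-34.74, 0) = 0, max(17.03, 0) = 17.03
Node 0 (S = 85): V_0 = e^(−0.1)·[0.5982·0.0000 + 0.4018·17.0305] = 6.1910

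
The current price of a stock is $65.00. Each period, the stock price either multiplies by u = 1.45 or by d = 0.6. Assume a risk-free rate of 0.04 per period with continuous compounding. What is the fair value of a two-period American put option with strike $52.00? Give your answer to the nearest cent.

$6.12

Risk-neutral probability p = (e^0.04 − 0.6)/(1.45 − 0.6) = 0.4408/0.8500 = 0.5186
Terminal stock prices: S_uu = 136.7, S_ud = 56.55, S_dd = 23.4
Terminal payoffs (K − S): max(-84.66, 0) = 0, max(-4.55, 0) = 0, max(28.6, 0) = 28.6
Node u (S = 94.25): continuation = e^(−0.04)·[0.5186·0.0000 + 0.4814·0.0000] = 0.0000; exercise value = 0.0000 ≤ continuation, so V_u = 0.0000
Node d (S = 39): continuation = e^(−0.04)·[0.5186·0.0000 + 0.4814·28.6000] = 13.2282; exercise value = 13.0000 ≤ continuation, so V_d = 13.2282
Node 0 (S = 65): continuation = e^(−0.04)·[0.5186·0.0000 + 0.4814·13.2282] = 6.1183; exercise value = 0.0000 ≤ continuation, so V_0 = 6.1183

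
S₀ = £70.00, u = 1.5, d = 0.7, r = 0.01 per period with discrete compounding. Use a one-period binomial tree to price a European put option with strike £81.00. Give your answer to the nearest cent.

Risk-neutral probability p = (1 + 0.01 − 0.7)/(1.5 − 0.7) = 0.3100/0.8000 = 0.3875
Terminal stock prices: S_u = 105, S_d = 49
Terminal payoffs (K − S): max(-24, 0) = 0, max(32, 0) = 32
Node 0 (S = 70): V_0 = 1/1.01·[0.3875·0.0000 + 0.6125·32.0000] = 19.4059

£19.41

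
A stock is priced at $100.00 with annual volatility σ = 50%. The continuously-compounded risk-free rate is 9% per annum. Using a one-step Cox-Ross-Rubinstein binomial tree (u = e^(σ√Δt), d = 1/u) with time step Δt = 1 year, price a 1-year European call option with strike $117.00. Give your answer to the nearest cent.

CRR parameters: u = e^(σ√Δt) = e^(0.5·√1) = 1.6487, d = 1/u = 0.6065
Per-period rate: rΔt = 0.09·1 = 0.09, so R = e^0.09 = 1.0942
Risk-neutral probability p = (e^0.09 − 0.6065)/(1.6487 − 0.6065) = 0.4876/1.0422 = 0.4679
Terminal stock prices: S_u = 164.9, S_d = 60.65
Terminal payoffs (S − K): max(47.87, 0) = 47.87, max(-56.35, 0) = 0
Node 0 (S = 100): V_0 = e^(−0.09)·[0.4679·47.8721 + 0.5321·0.0000] = 20.4716

$20.47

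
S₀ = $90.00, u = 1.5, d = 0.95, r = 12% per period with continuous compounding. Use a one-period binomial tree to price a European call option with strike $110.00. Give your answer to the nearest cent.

$7.16

Risk-neutral probability p = (e^0.12 − 0.95)/(1.5 − 0.95) = 0.1775/0.5500 = 0.3227
Terminal stock prices: S_u = 135, S_d = 85.5
Terminal payoffs (S − K): max(25, 0) = 25, max(-24.5, 0) = 0
Node 0 (S = 90): V_0 = e^(−0.12)·[0.3227·25.0000 + 0.6773·0.0000] = 7.1557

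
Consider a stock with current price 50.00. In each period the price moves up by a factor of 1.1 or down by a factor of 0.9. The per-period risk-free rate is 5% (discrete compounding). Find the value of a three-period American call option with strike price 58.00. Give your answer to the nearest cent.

Risk-neutral probability p = (1 + 0.05 − 0.9)/(1.1 − 0.9) = 0.1500/0.2000 = 0.7500
Terminal stock prices: S_uuu = 66.55, S_uud = 54.45, S_udd = 44.55, S_ddd = 36.45
Terminal payoffs (S − K): max(8.55, 0) = 8.55, max(-3.55, 0) = 0, max(-13.45, 0) = 0, max(-21.55, 0) = 0
Node uu (S = 60.5): continuation = 1/1.05·[0.7500·8.5500 + 0.2500·0.0000] = 6.1071; exercise value = 2.5000 ≤ continuation, so V_uu = 6.1071
Node ud (S = 49.5): continuation = 1/1.05·[0.7500·0.0000 + 0.2500·0.0000] = 0.0000; exercise value = 0.0000 ≤ continuation, so V_ud = 0.0000
Node dd (S = 40.5): continuation = 1/1.05·[0.7500·0.0000 + 0.2500·0.0000] = 0.0000; exercise value = 0.0000 ≤ continuation, so V_dd = 0.0000
Node u (S = 55): continuation = 1/1.05·[0.7500·6.1071 + 0.2500·0.0000] = 4.3622; exercise value = 0.0000 ≤ continuation, so V_u = 4.3622
Node d (S = 45): continuation = 1/1.05·[0.7500·0.0000 + 0.2500·0.0000] = 0.0000; exercise value = 0.0000 ≤ continuation, so V_d = 0.0000
Node 0 (S = 50): continuation = 1/1.05·[0.7500·4.3622 + 0.2500·0.0000] = 3.1159; exercise value = 0.0000 ≤ continuation, so V_0 = 3.1159

3.12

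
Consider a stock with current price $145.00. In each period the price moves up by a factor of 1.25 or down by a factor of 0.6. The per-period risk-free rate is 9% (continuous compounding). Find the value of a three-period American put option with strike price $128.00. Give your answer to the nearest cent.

$11.91

Risk-neutral probability p = (e^0.09 − 0.6)/(1.25 − 0.6) = 0.4942/0.6500 = 0.7603
Terminal stock prices: S_uuu = 283.2, S_uud = 135.9, S_udd = 65.25, S_ddd = 31.32
Terminal payoffs (K − S): max(-155.2, 0) = 0, max(-7.938, 0) = 0, max(62.75, 0) = 62.75, max(96.68, 0) = 96.68
Node uu (S = 226.6): continuation = e^(−0.09)·[0.7603·0.0000 + 0.2397·0.0000] = 0.0000; exercise value = 0.0000 ≤ continuation, so V_uu = 0.0000
Node ud (S = 108.8): continuation = e^(−0.09)·[0.7603·0.0000 + 0.2397·62.7500] = 13.7484; exercise value = 19.2500 > continuation, so V_ud = 19.2500 (exercise)
Node dd (S = 52.2): continuation = e^(−0.09)·[0.7603·62.7500 + 0.2397·96.6800] = 64.7832; exercise value = 75.8000 > continuation, so V_dd = 75.8000 (exercise)
Node u (S = 181.2): continuation = e^(−0.09)·[0.7603·0.0000 + 0.2397·19.2500] = 4.2176; exercise value = 0.0000 ≤ continuation, so V_u = 4.2176
Node d (S = 87): continuation = e^(−0.09)·[0.7603·19.2500 + 0.2397·75.8000] = 29.9832; exercise value = 41.0000 > continuation, so V_d = 41.0000 (exercise)
Node 0 (S = 145): continuation = e^(−0.09)·[0.7603·4.2176 + 0.2397·41.0000] = 11.9136; exercise value = 0.0000 ≤ continuation, so V_0 = 11.9136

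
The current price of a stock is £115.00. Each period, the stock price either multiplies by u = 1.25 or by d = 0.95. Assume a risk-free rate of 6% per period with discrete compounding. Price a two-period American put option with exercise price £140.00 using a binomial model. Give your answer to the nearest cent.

£25.00

Risk-neutral probability p = (1 + 0.06 − 0.95)/(1.25 − 0.95) = 0.1100/0.3000 = 0.3667
Terminal stock prices: S_uu = 179.7, S_ud = 136.6, S_dd = 103.8
Terminal payoffs (K − S): max(-39.69, 0) = 0, max(3.438, 0) = 3.438, max(36.21, 0) = 36.21
Node u (S = 143.8): continuation = 1/1.06·[0.3667·0.0000 + 0.6333·3.4375] = 2.0539; exercise value = 0.0000 ≤ continuation, so V_u = 2.0539
Node d (S = 109.2): continuation = 1/1.06·[0.3667·3.4375 + 0.6333·36.2125] = 22.8255; exercise value = 30.7500 > continuation, so V_d = 30.7500 (exercise)
Node 0 (S = 115): continuation = 1/1.06·[0.3667·2.0539 + 0.6333·30.7500] = 19.0831; exercise value = 25.0000 > continuation, so V_0 = 25.0000 (exercise)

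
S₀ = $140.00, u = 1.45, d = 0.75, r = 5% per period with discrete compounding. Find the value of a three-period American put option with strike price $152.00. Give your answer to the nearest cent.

$30.84

Risk-neutral probability p = (1 + 0.05 − 0.75)/(1.45 − 0.75) = 0.3000/0.7000 = 0.4286
Terminal stock prices: S_uuu = 426.8, S_uud = 220.8, S_udd = 114.2, S_ddd = 59.06
Terminal payoffs (K − S): max(-274.8, 0) = 0, max(-68.76, 0) = 0, max(37.81, 0) = 37.81, max(92.94, 0) = 92.94
Node uu (S = 294.4): continuation = 1/1.05·[0.4286·0.0000 + 0.5714·0.0000] = 0.0000; exercise value = 0.0000 ≤ continuation, so V_uu = 0.0000
Node ud (S = 152.2): continuation = 1/1.05·[0.4286·0.0000 + 0.5714·37.8125] = 20.5782; exercise value = 0.0000 ≤ continuation, so V_ud = 20.5782
Node dd (S = 78.75): continuation = 1/1.05·[0.4286·37.8125 + 0.5714·92.9375] = 66.0119; exercise value = 73.2500 > continuation, so V_dd = 73.2500 (exercise)
Node u (S = 203): continuation = 1/1.05·[0.4286·0.0000 + 0.5714·20.5782] = 11.1990; exercise value = 0.0000 ≤ continuation, so V_u = 11.1990
Node d (S = 105): continuation = 1/1.05·[0.4286·20.5782 + 0.5714·73.2500] = 48.2632; exercise value = 47.0000 ≤ continuation, so V_d = 48.2632
Node 0 (S = 140): continuation = 1/1.05·[0.4286·11.1990 + 0.5714·48.2632] = 30.8367; exercise value = 12.0000 ≤ continuation, so V_0 = 30.8367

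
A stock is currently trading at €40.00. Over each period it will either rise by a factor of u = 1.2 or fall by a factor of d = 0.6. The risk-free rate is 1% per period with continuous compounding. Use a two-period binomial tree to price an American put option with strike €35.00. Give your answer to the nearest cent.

Risk-neutral probability p = (e^0.01 − 0.6)/(1.2 − 0.6) = 0.4101/0.6000 = 0.6834
Terminal stock prices: S_uu = 57.6, S_ud = 28.8, S_dd = 14.4
Terminal payoffs (K − S): max(-22.6, 0) = 0, max(6.2, 0) = 6.2, max(20.6, 0) = 20.6
Node u (S = 48): continuation = e^(−0.01)·[0.6834·0.0000 + 0.3166·6.2000] = 1.9433; exercise value = 0.0000 ≤ continuation, so V_u = 1.9433
Node d (S = 24): continuation = e^(−0.01)·[0.6834·6.2000 + 0.3166·20.6000] = 10.6517; exercise value = 11.0000 > continuation, so V_d = 11.0000 (exercise)
Node 0 (S = 40): continuation = e^(−0.01)·[0.6834·1.9433 + 0.3166·11.0000] = 4.7626; exercise value = 0.0000 ≤ continuation, so V_0 = 4.7626

€4.76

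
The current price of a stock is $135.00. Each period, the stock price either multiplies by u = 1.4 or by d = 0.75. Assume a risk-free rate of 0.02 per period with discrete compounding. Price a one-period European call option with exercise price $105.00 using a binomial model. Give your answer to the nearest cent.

$34.21

Risk-neutral probability p = (1 + 0.02 − 0.75)/(1.4 − 0.75) = 0.2700/0.6500 = 0.4154
Terminal stock prices: S_u = 189, S_d = 101.2
Terminal payoffs (S − K): max(84, 0) = 84, max(-3.75, 0) = 0
Node 0 (S = 135): V_0 = 1/1.02·[0.4154·84.0000 + 0.5846·0.0000] = 34.2081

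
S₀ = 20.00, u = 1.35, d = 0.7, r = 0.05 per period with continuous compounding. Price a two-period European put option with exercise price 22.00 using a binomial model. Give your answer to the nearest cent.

3.72

Risk-neutral probability p = (e^0.05 − 0.7)/(1.35 − 0.7) = 0.3513/0.6500 = 0.5404
Terminal stock prices: S_uu = 36.45, S_ud = 18.9, S_dd = 9.8
Terminal payoffs (K − S): max(-14.45, 0) = 0, max(3.1, 0) = 3.1, max(12.2, 0) = 12.2
Node u (S = 27): V_u = e^(−0.05)·[0.5404·0.0000 + 0.4596·3.1000] = 1.3552
Node d (S = 14): V_d = e^(−0.05)·[0.5404·3.1000 + 0.4596·12.2000] = 6.9270
Node 0 (S = 20): V_0 = e^(−0.05)·[0.5404·1.3552 + 0.4596·6.9270] = 3.7250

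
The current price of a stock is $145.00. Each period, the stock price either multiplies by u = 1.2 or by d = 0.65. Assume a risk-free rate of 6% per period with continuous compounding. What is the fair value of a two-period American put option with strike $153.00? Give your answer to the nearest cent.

$20.56

Risk-neutral probability p = (e^0.06 − 0.65)/(1.2 − 0.65) = 0.4118/0.5500 = 0.7488
Terminal stock prices: S_uu = 208.8, S_ud = 113.1, S_dd = 61.26
Terminal payoffs (K − S): max(-55.8, 0) = 0, max(39.9, 0) = 39.9, max(91.74, 0) = 91.74
Node u (S = 174): continuation = e^(−0.06)·[0.7488·0.0000 + 0.2512·39.9000] = 9.4394; exercise value = 0.0000 ≤ continuation, so V_u = 9.4394
Node d (S = 94.25): continuation = e^(−0.06)·[0.7488·39.9000 + 0.2512·91.7375] = 49.8400; exercise value = 58.7500 > continuation, so V_d = 58.7500 (exercise)
Node 0 (S = 145): continuation = e^(−0.06)·[0.7488·9.4394 + 0.2512·58.7500] = 20.5555; exercise value = 8.0000 ≤ continuation, so V_0 = 20.5555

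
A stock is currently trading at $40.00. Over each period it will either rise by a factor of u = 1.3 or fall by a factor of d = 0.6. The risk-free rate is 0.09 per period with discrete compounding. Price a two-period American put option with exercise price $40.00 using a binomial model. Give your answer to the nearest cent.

Risk-neutral probability p = (1 + 0.09 − 0.6)/(1.3 − 0.6) = 0.4900/0.7000 = 0.7000
Terminal stock prices: S_uu = 67.6, S_ud = 31.2, S_dd = 14.4
Terminal payoffs (K − S): max(-27.6, 0) = 0, max(8.8, 0) = 8.8, max(25.6, 0) = 25.6
Node u (S = 52): continuation = 1/1.09·[0.7000·0.0000 + 0.3000·8.8000] = 2.4220; exercise value = 0.0000 ≤ continuation, so V_u = 2.4220
Node d (S = 24): continuation = 1/1.09·[0.7000·8.8000 + 0.3000·25.6000] = 12.6972; exercise value = 16.0000 > continuation, so V_d = 16.0000 (exercise)
Node 0 (S = 40): continuation = 1/1.09·[0.7000·2.4220 + 0.3000·16.0000] = 5.9591; exercise value = 0.0000 ≤ continuation, so V_0 = 5.9591

$5.96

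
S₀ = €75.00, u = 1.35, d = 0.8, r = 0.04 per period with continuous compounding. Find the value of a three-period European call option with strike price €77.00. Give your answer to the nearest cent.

€17.28

Risk-neutral probability p = (e^0.04 − 0.8)/(1.35 − 0.8) = 0.2408/0.5500 = 0.4378
Terminal stock prices: S_uuu = 184.5, S_uud = 109.4, S_udd = 64.8, S_ddd = 38.4
Terminal payoffs (S − K): max(107.5, 0) = 107.5, max(32.35, 0) = 32.35, max(-12.2, 0) = 0, max(-38.6, 0) = 0
Node uu (S = 136.7): V_uu = e^(−0.04)·[0.4378·107.5281 + 0.5622·32.3500] = 62.7067
Node ud (S = 81): V_ud = e^(−0.04)·[0.4378·32.3500 + 0.5622·0.0000] = 13.6087
Node dd (S = 48): V_dd = e^(−0.04)·[0.4378·0.0000 + 0.5622·0.0000] = 0.0000
Node u (S = 101.2): V_u = e^(−0.04)·[0.4378·62.7067 + 0.5622·13.6087] = 33.7291
Node d (S = 60): V_d = e^(−0.04)·[0.4378·13.6087 + 0.5622·0.0000] = 5.7248
Node 0 (S = 75): V_0 = e^(−0.04)·[0.4378·33.7291 + 0.5622·5.7248] = 17.2809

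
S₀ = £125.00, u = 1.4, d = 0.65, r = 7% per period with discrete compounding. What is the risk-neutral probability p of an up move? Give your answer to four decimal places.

p = 0.5600

Risk-neutral probability p = (1 + 0.07 − 0.65)/(1.4 − 0.65) = 0.4200/0.7500 = 0.5600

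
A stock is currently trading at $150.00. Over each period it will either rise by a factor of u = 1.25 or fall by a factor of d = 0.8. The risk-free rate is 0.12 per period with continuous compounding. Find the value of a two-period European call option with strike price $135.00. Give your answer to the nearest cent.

$46.08

Risk-neutral probability p = (e^0.12 − 0.8)/(1.25 − 0.8) = 0.3275/0.4500 = 0.7278
Terminal stock prices: S_uu = 234.4, S_ud = 150, S_dd = 96
Terminal payoffs (S − K): max(99.38, 0) = 99.38, max(15, 0) = 15, max(-39, 0) = 0
Node u (S = 187.5): V_u = e^(−0.12)·[0.7278·99.3750 + 0.2722·15.0000] = 67.7657
Node d (S = 120): V_d = e^(−0.12)·[0.7278·15.0000 + 0.2722·0.0000] = 9.6821
Node 0 (S = 150): V_0 = e^(−0.12)·[0.7278·67.7657 + 0.2722·9.6821] = 46.0788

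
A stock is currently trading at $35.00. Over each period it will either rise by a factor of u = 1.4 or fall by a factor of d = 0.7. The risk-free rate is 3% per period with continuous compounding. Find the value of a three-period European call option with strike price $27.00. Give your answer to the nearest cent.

Risk-neutral probability p = (e^0.03 − 0.7)/(1.4 − 0.7) = 0.3305/0.7000 = 0.4721
Terminal stock prices: S_uuu = 96.04, S_uud = 48.02, S_udd = 24.01, S_ddd = 12
Terminal payoffs (S − K): max(69.04, 0) = 69.04, max(21.02, 0) = 21.02, max(-2.99, 0) = 0, max(-15, 0) = 0
Node uu (S = 68.6): V_uu = e^(−0.03)·[0.4721·69.0400 + 0.5279·21.0200] = 42.3980
Node ud (S = 34.3): V_ud = e^(−0.03)·[0.4721·21.0200 + 0.5279·0.0000] = 9.6298
Node dd (S = 17.15): V_dd = e^(−0.03)·[0.4721·0.0000 + 0.5279·0.0000] = 0.0000
Node u (S = 49): V_u = e^(−0.03)·[0.4721·42.3980 + 0.5279·9.6298] = 24.3571
Node d (S = 24.5): V_d = e^(−0.03)·[0.4721·9.6298 + 0.5279·0.0000] = 4.4117
Node 0 (S = 35): V_0 = e^(−0.03)·[0.4721·24.3571 + 0.5279·4.4117] = 13.4188

$13.42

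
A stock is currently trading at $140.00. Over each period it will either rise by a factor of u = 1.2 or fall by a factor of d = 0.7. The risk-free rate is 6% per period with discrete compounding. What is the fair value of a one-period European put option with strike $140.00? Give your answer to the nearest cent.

$11.09

Risk-neutral probability p = (1 + 0.06 − 0.7)/(1.2 − 0.7) = 0.3600/0.5000 = 0.7200
Terminal stock prices: S_u = 168, S_d = 98
Terminal payoffs (K − S): max(-28, 0) = 0, max(42, 0) = 42
Node 0 (S = 140): V_0 = 1/1.06·[0.7200·0.0000 + 0.2800·42.0000] = 11.0943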